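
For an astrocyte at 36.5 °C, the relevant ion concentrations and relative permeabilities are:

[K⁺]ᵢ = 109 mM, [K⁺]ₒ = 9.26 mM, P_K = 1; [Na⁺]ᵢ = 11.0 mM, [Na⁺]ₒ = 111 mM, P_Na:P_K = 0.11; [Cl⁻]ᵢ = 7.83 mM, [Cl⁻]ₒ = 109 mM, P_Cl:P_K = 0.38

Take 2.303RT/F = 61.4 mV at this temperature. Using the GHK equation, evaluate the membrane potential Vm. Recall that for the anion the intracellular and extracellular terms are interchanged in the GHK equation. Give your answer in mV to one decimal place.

Vm = 61.4 · log₁₀[(Σ P·[cation]ₒ + Σ P·[anion]ᵢ) / (Σ P·[cation]ᵢ + Σ P·[anion]ₒ)]
Numerator = 1×9.26 + 0.11×111 + 0.38×7.83 = 24.45
Denominator = 1×109 + 0.11×11.0 + 0.38×109 = 151.6
Vm = 61.4 · log₁₀(0.16122) = 61.4 × (-0.7926) = -48.66 mV

-48.7 mV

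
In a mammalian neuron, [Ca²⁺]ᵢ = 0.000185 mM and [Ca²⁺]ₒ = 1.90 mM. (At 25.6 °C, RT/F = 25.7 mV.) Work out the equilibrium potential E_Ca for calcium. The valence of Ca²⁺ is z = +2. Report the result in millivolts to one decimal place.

E = (25.7/z) · ln([Ca²⁺]_out/[Ca²⁺]_in) with z = +2.
= (25.7/2) · ln(1.90/0.000185) = 12.85 · ln(1.027e+04)
= 12.85 · (9.2370) = 118.70 mV

118.7 mV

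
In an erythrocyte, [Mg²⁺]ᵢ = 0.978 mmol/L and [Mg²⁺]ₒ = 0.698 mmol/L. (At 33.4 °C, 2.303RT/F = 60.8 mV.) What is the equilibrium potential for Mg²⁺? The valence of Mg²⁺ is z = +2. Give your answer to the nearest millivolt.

E = (60.8/z) · log₁₀([Mg²⁺]_out/[Mg²⁺]_in) with z = +2.
= (60.8/2) · log₁₀(0.698/0.978) = 30.40 · log₁₀(0.7137)
= 30.40 · (-0.1465) = -4.45 mV

-4 mV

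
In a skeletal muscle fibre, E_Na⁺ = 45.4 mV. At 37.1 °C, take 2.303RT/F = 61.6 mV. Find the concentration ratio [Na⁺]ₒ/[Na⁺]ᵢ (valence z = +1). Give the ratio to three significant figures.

log₁₀([out]/[in]) = E·z/(61.6) = 45.4 × 1 / 61.6 = 0.7370
[out]/[in] = 10^(0.7370) = 5.458

5.46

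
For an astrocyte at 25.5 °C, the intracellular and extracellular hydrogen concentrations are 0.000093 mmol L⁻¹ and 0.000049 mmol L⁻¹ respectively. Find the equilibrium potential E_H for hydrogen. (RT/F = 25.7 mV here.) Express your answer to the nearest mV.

E = (25.7/z) · ln([H⁺]_out/[H⁺]_in) with z = +1.
= (25.7/1) · ln(0.000049/0.000093) = 25.70 · ln(0.5269)
= 25.70 · (-0.6408) = -16.47 mV

-16 mV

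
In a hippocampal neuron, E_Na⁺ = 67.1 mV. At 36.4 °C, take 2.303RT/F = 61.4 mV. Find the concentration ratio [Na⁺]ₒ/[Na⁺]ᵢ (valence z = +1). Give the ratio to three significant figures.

log₁₀([out]/[in]) = E·z/(61.4) = 67.1 × 1 / 61.4 = 1.0928
[out]/[in] = 10^(1.0928) = 12.38

12.4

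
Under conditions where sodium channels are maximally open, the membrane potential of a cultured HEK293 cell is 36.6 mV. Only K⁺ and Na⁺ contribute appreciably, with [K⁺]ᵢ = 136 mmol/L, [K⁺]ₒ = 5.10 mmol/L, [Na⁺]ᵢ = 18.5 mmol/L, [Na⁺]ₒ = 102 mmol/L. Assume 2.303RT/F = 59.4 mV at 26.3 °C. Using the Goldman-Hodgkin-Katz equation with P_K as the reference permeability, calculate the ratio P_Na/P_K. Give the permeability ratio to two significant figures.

22

Let α = P_Na/P_K. GHK: Vm = 59.4·log₁₀[(Kₒ + α·Naₒ)/(Kᵢ + α·Naᵢ)].
10^(Vm/59.4) = 10^(36.6/59.4) = 4.132
So 4.132·(Kᵢ + α·Naᵢ) = Kₒ + α·Naₒ → α = (4.132·136.0 − 5.1) / (102.0 − 4.132·18.5)
α = (562 − 5.1) / (102.0 − 76.44) = 556.9/25.56 = 21.79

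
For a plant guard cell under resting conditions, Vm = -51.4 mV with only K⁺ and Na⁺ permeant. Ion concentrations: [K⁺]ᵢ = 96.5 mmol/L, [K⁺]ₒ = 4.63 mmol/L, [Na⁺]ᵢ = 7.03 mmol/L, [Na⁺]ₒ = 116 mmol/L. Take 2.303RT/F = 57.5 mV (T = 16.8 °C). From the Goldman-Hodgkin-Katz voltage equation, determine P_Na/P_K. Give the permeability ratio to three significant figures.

Let α = P_Na/P_K. GHK: Vm = 57.5·log₁₀[(Kₒ + α·Naₒ)/(Kᵢ + α·Naᵢ)].
10^(Vm/57.5) = 10^(-51.4/57.5) = 0.12767
So 0.12767·(Kᵢ + α·Naᵢ) = Kₒ + α·Naₒ → α = (0.12767·96.5 − 4.63) / (116.0 − 0.12767·7.03)
α = (12.32 − 4.63) / (116.0 − 0.8975) = 7.69/115.1 = 0.06681

0.0668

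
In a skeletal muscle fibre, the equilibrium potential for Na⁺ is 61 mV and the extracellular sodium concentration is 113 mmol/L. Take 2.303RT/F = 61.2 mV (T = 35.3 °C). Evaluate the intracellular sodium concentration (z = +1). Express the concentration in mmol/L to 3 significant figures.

11.4 mmol/L

Nernst: E = (61.2/1) · log₁₀([out]/[in]), so log₁₀([out]/[in]) = 61.0 × 1 / 61.2 = 0.9967.
[out]/[in] = 10^(0.9967) = 9.925.
[in] = 113 / 9.925 = 11.39 mmol/L.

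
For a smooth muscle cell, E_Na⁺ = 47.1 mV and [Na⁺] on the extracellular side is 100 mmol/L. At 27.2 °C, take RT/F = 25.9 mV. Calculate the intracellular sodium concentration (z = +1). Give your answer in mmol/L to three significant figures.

Nernst: E = (25.9/1) · ln([out]/[in]), so ln([out]/[in]) = 47.1 × 1 / 25.9 = 1.8185.
[out]/[in] = e^(1.8185) = 6.163.
[in] = 100 / 6.163 = 16.23 mmol/L.

16.2 mmol/L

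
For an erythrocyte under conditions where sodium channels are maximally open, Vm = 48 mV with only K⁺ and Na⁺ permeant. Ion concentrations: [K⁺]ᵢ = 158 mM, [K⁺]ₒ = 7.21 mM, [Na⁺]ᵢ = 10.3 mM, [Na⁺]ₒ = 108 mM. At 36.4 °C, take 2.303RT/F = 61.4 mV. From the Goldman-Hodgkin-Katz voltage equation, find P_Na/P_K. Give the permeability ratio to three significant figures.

20.8

Let α = P_Na/P_K. GHK: Vm = 61.4·log₁₀[(Kₒ + α·Naₒ)/(Kᵢ + α·Naᵢ)].
10^(Vm/61.4) = 10^(48.0/61.4) = 6.05
So 6.05·(Kᵢ + α·Naᵢ) = Kₒ + α·Naₒ → α = (6.05·158.0 − 7.21) / (108.0 − 6.05·10.3)
α = (955.9 − 7.21) / (108.0 − 62.32) = 948.7/45.68 = 20.77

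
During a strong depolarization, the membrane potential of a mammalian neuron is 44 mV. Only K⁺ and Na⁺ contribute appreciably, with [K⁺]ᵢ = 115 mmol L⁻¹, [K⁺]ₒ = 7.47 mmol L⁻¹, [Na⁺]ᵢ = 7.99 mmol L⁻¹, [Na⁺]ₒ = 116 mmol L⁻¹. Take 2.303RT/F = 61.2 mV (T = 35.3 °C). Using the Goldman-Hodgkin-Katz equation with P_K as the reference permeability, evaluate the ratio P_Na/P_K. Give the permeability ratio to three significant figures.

Let α = P_Na/P_K. GHK: Vm = 61.2·log₁₀[(Kₒ + α·Naₒ)/(Kᵢ + α·Naᵢ)].
10^(Vm/61.2) = 10^(44.0/61.2) = 5.2355
So 5.2355·(Kᵢ + α·Naᵢ) = Kₒ + α·Naₒ → α = (5.2355·115.0 − 7.47) / (116.0 − 5.2355·7.99)
α = (602.1 − 7.47) / (116.0 − 41.83) = 594.6/74.17 = 8.017

8.02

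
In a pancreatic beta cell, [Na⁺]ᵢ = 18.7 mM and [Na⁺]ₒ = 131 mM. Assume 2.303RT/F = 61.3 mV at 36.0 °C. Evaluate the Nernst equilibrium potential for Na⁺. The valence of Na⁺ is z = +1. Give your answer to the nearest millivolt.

52 mV

E = (61.3/z) · log₁₀([Na⁺]_out/[Na⁺]_in) with z = +1.
= (61.3/1) · log₁₀(131/18.7) = 61.30 · log₁₀(7.005)
= 61.30 · (0.8454) = 51.82 mV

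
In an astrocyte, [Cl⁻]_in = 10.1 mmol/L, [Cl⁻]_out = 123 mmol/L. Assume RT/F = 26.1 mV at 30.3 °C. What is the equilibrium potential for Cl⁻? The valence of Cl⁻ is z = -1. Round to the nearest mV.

E = (26.1/z) · ln([Cl⁻]_out/[Cl⁻]_in) with z = -1.
For an anion, dividing by z = -1 reverses the sign.
= (26.1/-1) · ln(123/10.1) = -26.10 · ln(12.18)
= -26.10 · (2.4996) = -65.24 mV

-65 mV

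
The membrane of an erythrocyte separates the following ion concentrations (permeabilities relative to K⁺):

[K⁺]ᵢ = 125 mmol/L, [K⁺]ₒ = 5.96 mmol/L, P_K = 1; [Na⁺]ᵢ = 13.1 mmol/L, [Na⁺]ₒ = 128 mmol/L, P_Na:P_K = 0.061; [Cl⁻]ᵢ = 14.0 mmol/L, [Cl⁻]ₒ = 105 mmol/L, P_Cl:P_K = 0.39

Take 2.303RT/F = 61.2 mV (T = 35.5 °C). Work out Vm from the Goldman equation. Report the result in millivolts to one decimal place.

-57.4 mV

Vm = 61.2 · log₁₀[(Σ P·[cation]ₒ + Σ P·[anion]ᵢ) / (Σ P·[cation]ᵢ + Σ P·[anion]ₒ)]
Numerator = 1×5.96 + 0.061×128 + 0.39×14.0 = 19.23
Denominator = 1×125 + 0.061×13.1 + 0.39×105 = 166.7
Vm = 61.2 · log₁₀(0.11531) = 61.2 × (-0.9381) = -57.41 mV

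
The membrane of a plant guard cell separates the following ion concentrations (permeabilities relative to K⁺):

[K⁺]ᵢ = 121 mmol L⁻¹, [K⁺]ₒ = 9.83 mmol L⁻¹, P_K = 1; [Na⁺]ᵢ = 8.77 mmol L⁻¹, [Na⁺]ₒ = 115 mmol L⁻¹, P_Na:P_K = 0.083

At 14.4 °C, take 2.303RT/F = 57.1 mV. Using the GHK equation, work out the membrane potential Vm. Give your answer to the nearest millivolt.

Vm = 57.1 · log₁₀[(Σ P·[cation]ₒ + Σ P·[anion]ᵢ) / (Σ P·[cation]ᵢ + Σ P·[anion]ₒ)]
Numerator = 1×9.83 + 0.083×115 = 19.38
Denominator = 1×121 + 0.083×8.77 = 121.7
Vm = 57.1 · log₁₀(0.15917) = 57.1 × (-0.7981) = -45.57 mV

-46 mV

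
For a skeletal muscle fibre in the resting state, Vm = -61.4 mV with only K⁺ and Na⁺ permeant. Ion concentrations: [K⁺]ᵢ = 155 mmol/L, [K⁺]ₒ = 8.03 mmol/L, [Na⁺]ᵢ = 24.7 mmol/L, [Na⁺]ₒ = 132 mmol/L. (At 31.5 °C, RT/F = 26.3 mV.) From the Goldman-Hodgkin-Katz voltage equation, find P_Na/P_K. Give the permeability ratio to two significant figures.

0.054

Let α = P_Na/P_K. GHK: Vm = 26.3·ln[(Kₒ + α·Naₒ)/(Kᵢ + α·Naᵢ)].
e^(Vm/26.3) = e^(-61.4/26.3) = 0.096849
So 0.096849·(Kᵢ + α·Naᵢ) = Kₒ + α·Naₒ → α = (0.096849·155.0 − 8.03) / (132.0 − 0.096849·24.7)
α = (15.01 − 8.03) / (132.0 − 2.392) = 6.982/129.6 = 0.05387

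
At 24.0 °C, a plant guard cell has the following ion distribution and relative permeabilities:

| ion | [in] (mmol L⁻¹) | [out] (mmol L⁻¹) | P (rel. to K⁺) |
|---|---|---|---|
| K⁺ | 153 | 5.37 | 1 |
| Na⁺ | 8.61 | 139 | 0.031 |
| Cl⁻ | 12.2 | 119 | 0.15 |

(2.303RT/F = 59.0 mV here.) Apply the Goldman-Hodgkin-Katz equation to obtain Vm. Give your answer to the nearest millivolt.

-69 mV

Vm = 59.0 · log₁₀[(Σ P·[cation]ₒ + Σ P·[anion]ᵢ) / (Σ P·[cation]ᵢ + Σ P·[anion]ₒ)]
Numerator = 1×5.37 + 0.031×139 + 0.15×12.2 = 11.51
Denominator = 1×153 + 0.031×8.61 + 0.15×119 = 171.1
Vm = 59.0 · log₁₀(0.067258) = 59.0 × (-1.1723) = -69.16 mV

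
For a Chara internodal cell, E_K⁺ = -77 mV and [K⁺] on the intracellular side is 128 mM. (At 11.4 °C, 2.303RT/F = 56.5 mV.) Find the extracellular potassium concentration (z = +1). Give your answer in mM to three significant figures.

5.55 mM

Nernst: E = (56.5/1) · log₁₀([out]/[in]), so log₁₀([out]/[in]) = -77.0 × 1 / 56.5 = -1.3628.
[out]/[in] = 10^(-1.3628) = 0.04337.
[out] = 0.04337 × 128 = 5.551 mM.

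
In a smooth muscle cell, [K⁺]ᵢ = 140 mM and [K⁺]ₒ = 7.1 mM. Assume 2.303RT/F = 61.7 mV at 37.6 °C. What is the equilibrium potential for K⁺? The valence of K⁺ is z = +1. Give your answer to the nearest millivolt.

E = (61.7/z) · log₁₀([K⁺]_out/[K⁺]_in) with z = +1.
= (61.7/1) · log₁₀(7.1/140) = 61.70 · log₁₀(0.05071)
= 61.70 · (-1.2949) = -79.89 mV

-80 mV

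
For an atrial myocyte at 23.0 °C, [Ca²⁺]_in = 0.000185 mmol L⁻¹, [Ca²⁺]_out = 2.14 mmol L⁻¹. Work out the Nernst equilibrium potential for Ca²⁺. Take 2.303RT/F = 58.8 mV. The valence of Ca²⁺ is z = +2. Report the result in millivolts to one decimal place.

E = (58.8/z) · log₁₀([Ca²⁺]_out/[Ca²⁺]_in) with z = +2.
= (58.8/2) · log₁₀(2.14/0.000185) = 29.40 · log₁₀(1.157e+04)
= 29.40 · (4.0632) = 119.46 mV

119.5 mV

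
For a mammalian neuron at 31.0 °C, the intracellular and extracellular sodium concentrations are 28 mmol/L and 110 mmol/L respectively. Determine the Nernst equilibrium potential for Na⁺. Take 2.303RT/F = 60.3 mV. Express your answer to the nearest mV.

E = (60.3/z) · log₁₀([Na⁺]_out/[Na⁺]_in) with z = +1.
= (60.3/1) · log₁₀(110/28) = 60.30 · log₁₀(3.929)
= 60.30 · (0.5942) = 35.83 mV

36 mV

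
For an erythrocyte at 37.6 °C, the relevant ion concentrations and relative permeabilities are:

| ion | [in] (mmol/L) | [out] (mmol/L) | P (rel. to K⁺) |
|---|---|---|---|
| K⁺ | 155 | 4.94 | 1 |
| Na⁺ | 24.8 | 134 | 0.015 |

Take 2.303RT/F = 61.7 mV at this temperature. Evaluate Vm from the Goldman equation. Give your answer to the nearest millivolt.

-83 mV

Vm = 61.7 · log₁₀[(Σ P·[cation]ₒ + Σ P·[anion]ᵢ) / (Σ P·[cation]ᵢ + Σ P·[anion]ₒ)]
Numerator = 1×4.94 + 0.015×134 = 6.95
Denominator = 1×155 + 0.015×24.8 = 155.4
Vm = 61.7 · log₁₀(0.044731) = 61.7 × (-1.3494) = -83.26 mV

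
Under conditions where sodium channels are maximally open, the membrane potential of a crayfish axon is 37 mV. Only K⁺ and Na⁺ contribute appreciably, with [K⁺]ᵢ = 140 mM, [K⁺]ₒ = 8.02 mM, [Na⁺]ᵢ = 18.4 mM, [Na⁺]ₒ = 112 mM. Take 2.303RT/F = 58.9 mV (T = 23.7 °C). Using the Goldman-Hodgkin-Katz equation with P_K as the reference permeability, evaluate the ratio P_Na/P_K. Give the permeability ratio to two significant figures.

Let α = P_Na/P_K. GHK: Vm = 58.9·log₁₀[(Kₒ + α·Naₒ)/(Kᵢ + α·Naᵢ)].
10^(Vm/58.9) = 10^(37.0/58.9) = 4.248
So 4.248·(Kᵢ + α·Naᵢ) = Kₒ + α·Naₒ → α = (4.248·140.0 − 8.02) / (112.0 − 4.248·18.4)
α = (594.7 − 8.02) / (112.0 − 78.16) = 586.7/33.84 = 17.34

17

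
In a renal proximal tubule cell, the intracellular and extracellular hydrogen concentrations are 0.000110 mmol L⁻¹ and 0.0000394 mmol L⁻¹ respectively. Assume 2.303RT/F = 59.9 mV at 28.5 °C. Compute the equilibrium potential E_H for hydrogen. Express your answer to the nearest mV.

-27 mV

E = (59.9/z) · log₁₀([H⁺]_out/[H⁺]_in) with z = +1.
= (59.9/1) · log₁₀(0.0000394/0.000110) = 59.90 · log₁₀(0.3582)
= 59.90 · (-0.4459) = -26.71 mV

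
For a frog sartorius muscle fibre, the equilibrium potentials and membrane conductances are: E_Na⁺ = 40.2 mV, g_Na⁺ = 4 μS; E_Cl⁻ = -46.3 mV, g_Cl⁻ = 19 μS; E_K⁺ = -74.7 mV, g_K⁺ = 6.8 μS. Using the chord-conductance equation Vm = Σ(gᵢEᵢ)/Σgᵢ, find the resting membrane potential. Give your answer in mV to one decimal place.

-41.2 mV

Σ gᵢEᵢ = 4·(40.2) + 19·(-46.3) + 6.8·(-74.7) = -1226.86
Σ gᵢ = 4 + 19 + 6.8 = 29.8
Vm = -1226.86 / 29.8 = -41.17 mV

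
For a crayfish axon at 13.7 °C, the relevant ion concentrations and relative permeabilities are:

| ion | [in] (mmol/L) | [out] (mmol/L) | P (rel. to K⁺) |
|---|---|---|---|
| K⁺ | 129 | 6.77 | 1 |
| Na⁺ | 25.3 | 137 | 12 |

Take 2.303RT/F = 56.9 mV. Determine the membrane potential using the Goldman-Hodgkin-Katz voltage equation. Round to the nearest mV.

Vm = 56.9 · log₁₀[(Σ P·[cation]ₒ + Σ P·[anion]ᵢ) / (Σ P·[cation]ᵢ + Σ P·[anion]ₒ)]
Numerator = 1×6.77 + 12×137 = 1651
Denominator = 1×129 + 12×25.3 = 432.6
Vm = 56.9 · log₁₀(3.8159) = 56.9 × (0.5816) = 33.09 mV

33 mV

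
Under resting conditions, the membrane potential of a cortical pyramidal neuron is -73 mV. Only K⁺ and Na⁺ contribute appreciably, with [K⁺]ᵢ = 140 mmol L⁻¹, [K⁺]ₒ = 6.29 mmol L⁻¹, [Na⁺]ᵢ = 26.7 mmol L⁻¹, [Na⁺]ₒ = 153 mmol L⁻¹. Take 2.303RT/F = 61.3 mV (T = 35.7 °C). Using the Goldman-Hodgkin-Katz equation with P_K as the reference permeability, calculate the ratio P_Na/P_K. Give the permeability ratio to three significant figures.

0.0181

Let α = P_Na/P_K. GHK: Vm = 61.3·log₁₀[(Kₒ + α·Naₒ)/(Kᵢ + α·Naᵢ)].
10^(Vm/61.3) = 10^(-73.0/61.3) = 0.064437
So 0.064437·(Kᵢ + α·Naᵢ) = Kₒ + α·Naₒ → α = (0.064437·140.0 − 6.29) / (153.0 − 0.064437·26.7)
α = (9.021 − 6.29) / (153.0 − 1.72) = 2.731/151.3 = 0.01805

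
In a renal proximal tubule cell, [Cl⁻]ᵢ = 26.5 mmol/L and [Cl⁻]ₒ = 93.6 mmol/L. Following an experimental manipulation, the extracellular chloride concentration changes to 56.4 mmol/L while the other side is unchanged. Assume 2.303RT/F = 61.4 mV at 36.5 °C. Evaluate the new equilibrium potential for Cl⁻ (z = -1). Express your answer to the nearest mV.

-20 mV

After the shift: [Cl⁻]_out = 56.4, [Cl⁻]_in = 26.5 mmol/L.
E_new = (61.4/-1)·log₁₀(56.4/26.5) = -61.40 · (0.3280) = -20.14 mV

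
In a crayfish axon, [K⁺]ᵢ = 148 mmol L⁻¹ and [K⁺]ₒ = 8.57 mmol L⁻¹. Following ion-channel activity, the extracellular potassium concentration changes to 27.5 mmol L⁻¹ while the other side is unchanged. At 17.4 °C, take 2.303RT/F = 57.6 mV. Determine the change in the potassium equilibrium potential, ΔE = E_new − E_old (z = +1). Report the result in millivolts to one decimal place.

E_old = (57.6/1)·log₁₀(8.57/148) = -71.27 mV
E_new = (57.6/1)·log₁₀(27.5/148) = -42.10 mV
ΔE = -42.10 − (-71.27) = 29.17 mV

29.2 mV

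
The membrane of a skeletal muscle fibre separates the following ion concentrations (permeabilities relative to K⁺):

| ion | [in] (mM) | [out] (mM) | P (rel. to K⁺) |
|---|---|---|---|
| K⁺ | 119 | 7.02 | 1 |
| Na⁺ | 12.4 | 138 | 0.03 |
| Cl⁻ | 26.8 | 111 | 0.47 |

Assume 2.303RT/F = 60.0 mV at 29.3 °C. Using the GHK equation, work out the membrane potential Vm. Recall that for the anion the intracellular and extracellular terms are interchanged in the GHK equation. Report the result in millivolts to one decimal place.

Vm = 60.0 · log₁₀[(Σ P·[cation]ₒ + Σ P·[anion]ᵢ) / (Σ P·[cation]ᵢ + Σ P·[anion]ₒ)]
Numerator = 1×7.02 + 0.03×138 + 0.47×26.8 = 23.76
Denominator = 1×119 + 0.03×12.4 + 0.47×111 = 171.5
Vm = 60.0 · log₁₀(0.13849) = 60.0 × (-0.8586) = -51.52 mV

-51.5 mV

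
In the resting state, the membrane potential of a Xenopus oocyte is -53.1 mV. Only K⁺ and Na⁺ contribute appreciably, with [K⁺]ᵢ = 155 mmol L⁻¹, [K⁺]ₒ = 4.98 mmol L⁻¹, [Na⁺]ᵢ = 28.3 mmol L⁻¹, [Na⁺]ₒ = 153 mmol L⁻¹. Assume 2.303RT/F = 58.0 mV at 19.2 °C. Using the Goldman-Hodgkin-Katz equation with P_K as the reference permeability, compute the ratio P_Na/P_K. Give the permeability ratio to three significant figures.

Let α = P_Na/P_K. GHK: Vm = 58.0·log₁₀[(Kₒ + α·Naₒ)/(Kᵢ + α·Naᵢ)].
10^(Vm/58.0) = 10^(-53.1/58.0) = 0.12147
So 0.12147·(Kᵢ + α·Naᵢ) = Kₒ + α·Naₒ → α = (0.12147·155.0 − 4.98) / (153.0 − 0.12147·28.3)
α = (18.83 − 4.98) / (153.0 − 3.438) = 13.85/149.6 = 0.09259

0.0926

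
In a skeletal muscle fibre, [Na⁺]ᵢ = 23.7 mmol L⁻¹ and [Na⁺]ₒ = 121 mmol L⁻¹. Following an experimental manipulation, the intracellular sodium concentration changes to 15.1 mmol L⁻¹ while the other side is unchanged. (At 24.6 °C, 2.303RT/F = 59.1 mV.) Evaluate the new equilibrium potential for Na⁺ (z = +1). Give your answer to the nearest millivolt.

After the shift: [Na⁺]_out = 121, [Na⁺]_in = 15.1 mmol L⁻¹.
E_new = (59.1/1)·log₁₀(121/15.1) = 59.10 · (0.9038) = 53.42 mV

53 mV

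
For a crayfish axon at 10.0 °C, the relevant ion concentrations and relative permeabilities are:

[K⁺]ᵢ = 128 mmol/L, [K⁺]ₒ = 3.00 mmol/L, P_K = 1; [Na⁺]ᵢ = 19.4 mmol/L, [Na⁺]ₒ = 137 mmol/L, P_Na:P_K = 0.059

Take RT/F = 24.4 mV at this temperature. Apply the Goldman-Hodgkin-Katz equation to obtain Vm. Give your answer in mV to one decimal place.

Vm = 24.4 · ln[(Σ P·[cation]ₒ + Σ P·[anion]ᵢ) / (Σ P·[cation]ᵢ + Σ P·[anion]ₒ)]
Numerator = 1×3.00 + 0.059×137 = 11.08
Denominator = 1×128 + 0.059×19.4 = 129.1
Vm = 24.4 · ln(0.085819) = 24.4 × (-2.4555) = -59.91 mV

-59.9 mV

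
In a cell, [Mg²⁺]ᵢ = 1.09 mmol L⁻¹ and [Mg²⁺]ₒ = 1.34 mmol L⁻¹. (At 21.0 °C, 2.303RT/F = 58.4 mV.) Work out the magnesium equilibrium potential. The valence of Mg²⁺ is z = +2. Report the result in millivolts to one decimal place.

2.6 mV

E = (58.4/z) · log₁₀([Mg²⁺]_out/[Mg²⁺]_in) with z = +2.
= (58.4/2) · log₁₀(1.34/1.09) = 29.20 · log₁₀(1.229)
= 29.20 · (0.0897) = 2.62 mV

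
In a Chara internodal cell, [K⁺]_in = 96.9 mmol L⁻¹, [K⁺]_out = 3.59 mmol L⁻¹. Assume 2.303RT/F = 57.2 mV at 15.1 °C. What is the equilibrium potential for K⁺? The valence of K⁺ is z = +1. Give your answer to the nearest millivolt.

E = (57.2/z) · log₁₀([K⁺]_out/[K⁺]_in) with z = +1.
= (57.2/1) · log₁₀(3.59/96.9) = 57.20 · log₁₀(0.03705)
= 57.20 · (-1.4312) = -81.87 mV

-82 mV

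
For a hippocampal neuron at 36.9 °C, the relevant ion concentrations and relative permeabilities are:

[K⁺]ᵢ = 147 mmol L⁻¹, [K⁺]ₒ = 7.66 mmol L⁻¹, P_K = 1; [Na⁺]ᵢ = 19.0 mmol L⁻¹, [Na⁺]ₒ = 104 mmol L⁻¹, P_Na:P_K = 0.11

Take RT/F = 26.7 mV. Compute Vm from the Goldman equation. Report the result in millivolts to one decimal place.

-54.9 mV

Vm = 26.7 · ln[(Σ P·[cation]ₒ + Σ P·[anion]ᵢ) / (Σ P·[cation]ᵢ + Σ P·[anion]ₒ)]
Numerator = 1×7.66 + 0.11×104 = 19.1
Denominator = 1×147 + 0.11×19.0 = 149.1
Vm = 26.7 · ln(0.12811) = 26.7 × (-2.0549) = -54.86 mV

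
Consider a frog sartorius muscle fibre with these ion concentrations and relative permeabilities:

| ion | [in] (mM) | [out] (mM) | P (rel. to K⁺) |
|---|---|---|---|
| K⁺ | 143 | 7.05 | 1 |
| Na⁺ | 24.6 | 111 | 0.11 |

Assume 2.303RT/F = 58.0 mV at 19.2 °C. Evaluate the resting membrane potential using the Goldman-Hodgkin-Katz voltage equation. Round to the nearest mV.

-51 mV

Vm = 58.0 · log₁₀[(Σ P·[cation]ₒ + Σ P·[anion]ᵢ) / (Σ P·[cation]ᵢ + Σ P·[anion]ₒ)]
Numerator = 1×7.05 + 0.11×111 = 19.26
Denominator = 1×143 + 0.11×24.6 = 145.7
Vm = 58.0 · log₁₀(0.13218) = 58.0 × (-0.8788) = -50.97 mV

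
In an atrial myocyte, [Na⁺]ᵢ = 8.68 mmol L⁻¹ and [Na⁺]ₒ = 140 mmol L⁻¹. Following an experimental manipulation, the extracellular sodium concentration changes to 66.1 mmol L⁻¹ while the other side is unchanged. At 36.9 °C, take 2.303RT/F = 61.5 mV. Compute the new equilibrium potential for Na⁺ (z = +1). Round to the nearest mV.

54 mV

After the shift: [Na⁺]_out = 66.1, [Na⁺]_in = 8.68 mmol L⁻¹.
E_new = (61.5/1)·log₁₀(66.1/8.68) = 61.50 · (0.8817) = 54.22 mV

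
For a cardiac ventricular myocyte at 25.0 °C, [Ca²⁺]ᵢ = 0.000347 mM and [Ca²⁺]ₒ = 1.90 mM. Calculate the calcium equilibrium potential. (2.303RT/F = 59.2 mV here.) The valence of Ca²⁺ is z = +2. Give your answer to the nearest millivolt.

111 mV

E = (59.2/z) · log₁₀([Ca²⁺]_out/[Ca²⁺]_in) with z = +2.
= (59.2/2) · log₁₀(1.90/0.000347) = 29.60 · log₁₀(5476)
= 29.60 · (3.7384) = 110.66 mV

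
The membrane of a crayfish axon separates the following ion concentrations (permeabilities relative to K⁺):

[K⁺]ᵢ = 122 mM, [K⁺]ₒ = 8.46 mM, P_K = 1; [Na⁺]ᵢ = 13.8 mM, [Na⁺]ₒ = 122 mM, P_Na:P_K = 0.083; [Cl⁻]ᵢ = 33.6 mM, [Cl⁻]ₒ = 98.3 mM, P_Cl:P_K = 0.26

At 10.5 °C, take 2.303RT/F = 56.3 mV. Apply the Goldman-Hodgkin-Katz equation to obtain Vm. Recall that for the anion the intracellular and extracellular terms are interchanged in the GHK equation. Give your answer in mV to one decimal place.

Vm = 56.3 · log₁₀[(Σ P·[cation]ₒ + Σ P·[anion]ᵢ) / (Σ P·[cation]ᵢ + Σ P·[anion]ₒ)]
Numerator = 1×8.46 + 0.083×122 + 0.26×33.6 = 27.32
Denominator = 1×122 + 0.083×13.8 + 0.26×98.3 = 148.7
Vm = 56.3 · log₁₀(0.18373) = 56.3 × (-0.7358) = -41.43 mV

-41.4 mV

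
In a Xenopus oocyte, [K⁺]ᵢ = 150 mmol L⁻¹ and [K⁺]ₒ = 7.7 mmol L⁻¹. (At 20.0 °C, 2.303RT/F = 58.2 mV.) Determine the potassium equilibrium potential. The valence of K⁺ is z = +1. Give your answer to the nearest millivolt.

E = (58.2/z) · log₁₀([K⁺]_out/[K⁺]_in) with z = +1.
= (58.2/1) · log₁₀(7.7/150) = 58.20 · log₁₀(0.05133)
= 58.20 · (-1.2896) = -75.05 mV

-75 mV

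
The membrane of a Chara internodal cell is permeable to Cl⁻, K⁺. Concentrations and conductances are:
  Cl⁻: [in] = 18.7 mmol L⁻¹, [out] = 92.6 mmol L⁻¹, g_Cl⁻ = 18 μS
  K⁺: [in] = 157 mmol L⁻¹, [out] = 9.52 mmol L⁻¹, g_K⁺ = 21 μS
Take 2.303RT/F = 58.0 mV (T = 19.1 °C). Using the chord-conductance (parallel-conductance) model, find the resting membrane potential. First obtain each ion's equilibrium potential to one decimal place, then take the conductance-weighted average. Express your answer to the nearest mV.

E_Cl⁻ = (58.0/-1)·log₁₀(92.6/18.7) = -40.3 mV
E_K⁺ = (58.0/1)·log₁₀(9.52/157) = -70.6 mV
Vm = (Σ gᵢEᵢ)/(Σ gᵢ) = (18·-40.3 + 21·-70.6) / (18 + 21)
= -2208.00 / 39 = -56.62 mV

-57 mV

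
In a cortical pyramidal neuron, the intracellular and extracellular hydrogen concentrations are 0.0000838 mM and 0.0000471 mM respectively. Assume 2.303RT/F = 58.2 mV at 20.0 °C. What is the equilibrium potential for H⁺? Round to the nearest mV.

-15 mV

E = (58.2/z) · log₁₀([H⁺]_out/[H⁺]_in) with z = +1.
= (58.2/1) · log₁₀(0.0000471/0.0000838) = 58.20 · log₁₀(0.5621)
= 58.20 · (-0.2502) = -14.56 mV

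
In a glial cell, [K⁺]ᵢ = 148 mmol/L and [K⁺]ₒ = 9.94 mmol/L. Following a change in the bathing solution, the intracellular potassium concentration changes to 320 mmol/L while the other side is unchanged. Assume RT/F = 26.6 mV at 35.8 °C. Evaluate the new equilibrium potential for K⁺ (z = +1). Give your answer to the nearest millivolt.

After the shift: [K⁺]_out = 9.94, [K⁺]_in = 320 mmol/L.
E_new = (26.6/1)·ln(9.94/320) = 26.60 · (-3.4718) = -92.35 mV

-92 mV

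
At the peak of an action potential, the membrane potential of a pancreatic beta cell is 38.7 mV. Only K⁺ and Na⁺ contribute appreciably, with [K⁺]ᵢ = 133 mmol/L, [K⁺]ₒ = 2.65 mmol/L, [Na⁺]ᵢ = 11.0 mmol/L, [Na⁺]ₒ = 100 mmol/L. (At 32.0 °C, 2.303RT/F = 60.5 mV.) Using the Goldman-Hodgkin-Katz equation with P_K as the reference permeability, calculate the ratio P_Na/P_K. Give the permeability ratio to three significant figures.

11.1

Let α = P_Na/P_K. GHK: Vm = 60.5·log₁₀[(Kₒ + α·Naₒ)/(Kᵢ + α·Naᵢ)].
10^(Vm/60.5) = 10^(38.7/60.5) = 4.3618
So 4.3618·(Kᵢ + α·Naᵢ) = Kₒ + α·Naₒ → α = (4.3618·133.0 − 2.65) / (100.0 − 4.3618·11.0)
α = (580.1 − 2.65) / (100.0 − 47.98) = 577.5/52.02 = 11.1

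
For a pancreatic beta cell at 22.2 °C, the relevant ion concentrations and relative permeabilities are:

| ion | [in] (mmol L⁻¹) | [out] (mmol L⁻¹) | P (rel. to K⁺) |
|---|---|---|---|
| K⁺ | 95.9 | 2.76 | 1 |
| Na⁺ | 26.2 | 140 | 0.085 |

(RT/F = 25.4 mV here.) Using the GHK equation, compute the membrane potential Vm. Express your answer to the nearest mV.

-48 mV

Vm = 25.4 · ln[(Σ P·[cation]ₒ + Σ P·[anion]ᵢ) / (Σ P·[cation]ᵢ + Σ P·[anion]ₒ)]
Numerator = 1×2.76 + 0.085×140 = 14.66
Denominator = 1×95.9 + 0.085×26.2 = 98.13
Vm = 25.4 · ln(0.1494) = 25.4 × (-1.9011) = -48.29 mV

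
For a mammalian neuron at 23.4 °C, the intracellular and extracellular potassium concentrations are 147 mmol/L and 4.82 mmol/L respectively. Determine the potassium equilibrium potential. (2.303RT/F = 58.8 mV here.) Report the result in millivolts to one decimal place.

-87.3 mV

E = (58.8/z) · log₁₀([K⁺]_out/[K⁺]_in) with z = +1.
= (58.8/1) · log₁₀(4.82/147) = 58.80 · log₁₀(0.03279)
= 58.80 · (-1.4843) = -87.28 mV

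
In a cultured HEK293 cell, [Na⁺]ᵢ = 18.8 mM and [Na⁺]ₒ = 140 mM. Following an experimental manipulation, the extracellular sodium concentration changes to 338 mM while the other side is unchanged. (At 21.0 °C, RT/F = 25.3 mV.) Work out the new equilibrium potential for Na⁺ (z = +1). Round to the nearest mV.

After the shift: [Na⁺]_out = 338, [Na⁺]_in = 18.8 mM.
E_new = (25.3/1)·ln(338/18.8) = 25.30 · (2.8892) = 73.10 mV

73 mV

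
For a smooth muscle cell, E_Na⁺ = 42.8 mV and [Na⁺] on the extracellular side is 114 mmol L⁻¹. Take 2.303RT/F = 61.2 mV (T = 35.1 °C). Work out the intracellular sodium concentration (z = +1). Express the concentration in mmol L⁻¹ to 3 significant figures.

22.8 mmol L⁻¹

Nernst: E = (61.2/1) · log₁₀([out]/[in]), so log₁₀([out]/[in]) = 42.8 × 1 / 61.2 = 0.6993.
[out]/[in] = 10^(0.6993) = 5.004.
[in] = 114 / 5.004 = 22.78 mmol L⁻¹.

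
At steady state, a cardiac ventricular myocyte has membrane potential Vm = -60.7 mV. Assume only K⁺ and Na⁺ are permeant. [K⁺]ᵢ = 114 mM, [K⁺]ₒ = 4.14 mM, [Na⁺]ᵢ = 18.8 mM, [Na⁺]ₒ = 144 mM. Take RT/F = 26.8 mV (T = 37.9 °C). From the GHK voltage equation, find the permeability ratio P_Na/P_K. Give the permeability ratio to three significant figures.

0.0542

Let α = P_Na/P_K. GHK: Vm = 26.8·ln[(Kₒ + α·Naₒ)/(Kᵢ + α·Naᵢ)].
e^(Vm/26.8) = e^(-60.7/26.8) = 0.10384
So 0.10384·(Kᵢ + α·Naᵢ) = Kₒ + α·Naₒ → α = (0.10384·114.0 − 4.14) / (144.0 − 0.10384·18.8)
α = (11.84 − 4.14) / (144.0 − 1.952) = 7.698/142 = 0.05419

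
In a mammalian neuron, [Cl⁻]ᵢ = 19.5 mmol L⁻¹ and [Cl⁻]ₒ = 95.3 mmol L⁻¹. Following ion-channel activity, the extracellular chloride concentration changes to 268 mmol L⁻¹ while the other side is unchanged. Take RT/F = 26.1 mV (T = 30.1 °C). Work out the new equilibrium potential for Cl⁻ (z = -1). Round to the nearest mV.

-68 mV

After the shift: [Cl⁻]_out = 268, [Cl⁻]_in = 19.5 mmol L⁻¹.
E_new = (26.1/-1)·ln(268/19.5) = -26.10 · (2.6206) = -68.40 mV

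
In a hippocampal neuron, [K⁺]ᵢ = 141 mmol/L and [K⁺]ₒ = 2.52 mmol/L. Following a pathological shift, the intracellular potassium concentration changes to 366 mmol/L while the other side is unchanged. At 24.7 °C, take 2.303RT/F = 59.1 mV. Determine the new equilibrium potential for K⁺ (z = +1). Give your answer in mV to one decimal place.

-127.8 mV

After the shift: [K⁺]_out = 2.52, [K⁺]_in = 366 mmol/L.
E_new = (59.1/1)·log₁₀(2.52/366) = 59.10 · (-2.1621) = -127.78 mV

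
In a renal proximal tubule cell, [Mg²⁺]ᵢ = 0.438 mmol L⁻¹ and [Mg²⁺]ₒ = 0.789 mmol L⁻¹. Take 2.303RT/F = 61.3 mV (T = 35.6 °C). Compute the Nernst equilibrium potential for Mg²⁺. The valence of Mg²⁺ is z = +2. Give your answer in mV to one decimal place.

7.8 mV

E = (61.3/z) · log₁₀([Mg²⁺]_out/[Mg²⁺]_in) with z = +2.
= (61.3/2) · log₁₀(0.789/0.438) = 30.65 · log₁₀(1.801)
= 30.65 · (0.2556) = 7.83 mV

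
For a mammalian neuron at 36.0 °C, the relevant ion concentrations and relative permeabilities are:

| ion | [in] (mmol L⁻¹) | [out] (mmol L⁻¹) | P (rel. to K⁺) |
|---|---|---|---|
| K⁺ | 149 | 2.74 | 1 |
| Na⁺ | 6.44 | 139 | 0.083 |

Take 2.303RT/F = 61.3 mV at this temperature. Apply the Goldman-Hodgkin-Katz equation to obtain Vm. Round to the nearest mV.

-63 mV

Vm = 61.3 · log₁₀[(Σ P·[cation]ₒ + Σ P·[anion]ᵢ) / (Σ P·[cation]ᵢ + Σ P·[anion]ₒ)]
Numerator = 1×2.74 + 0.083×139 = 14.28
Denominator = 1×149 + 0.083×6.44 = 149.5
Vm = 61.3 · log₁₀(0.095476) = 61.3 × (-1.0201) = -62.53 mV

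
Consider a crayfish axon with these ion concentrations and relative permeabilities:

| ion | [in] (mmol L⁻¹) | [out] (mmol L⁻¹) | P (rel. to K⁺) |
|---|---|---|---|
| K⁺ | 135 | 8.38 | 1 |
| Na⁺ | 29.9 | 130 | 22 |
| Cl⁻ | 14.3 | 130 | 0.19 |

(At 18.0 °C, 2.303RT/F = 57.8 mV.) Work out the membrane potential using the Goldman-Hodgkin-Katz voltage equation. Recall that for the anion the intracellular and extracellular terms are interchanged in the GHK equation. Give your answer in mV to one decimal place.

31.5 mV

Vm = 57.8 · log₁₀[(Σ P·[cation]ₒ + Σ P·[anion]ᵢ) / (Σ P·[cation]ᵢ + Σ P·[anion]ₒ)]
Numerator = 1×8.38 + 22×130 + 0.19×14.3 = 2871
Denominator = 1×135 + 22×29.9 + 0.19×130 = 817.5
Vm = 57.8 · log₁₀(3.512) = 57.8 × (0.5456) = 31.53 mV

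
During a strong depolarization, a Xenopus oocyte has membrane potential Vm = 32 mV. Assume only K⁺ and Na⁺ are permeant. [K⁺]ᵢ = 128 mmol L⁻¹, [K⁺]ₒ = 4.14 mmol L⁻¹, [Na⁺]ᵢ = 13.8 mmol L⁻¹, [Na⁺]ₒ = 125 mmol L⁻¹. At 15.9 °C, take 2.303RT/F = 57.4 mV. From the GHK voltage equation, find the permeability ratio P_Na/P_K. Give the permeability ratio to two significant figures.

6.1

Let α = P_Na/P_K. GHK: Vm = 57.4·log₁₀[(Kₒ + α·Naₒ)/(Kᵢ + α·Naᵢ)].
10^(Vm/57.4) = 10^(32.0/57.4) = 3.6099
So 3.6099·(Kᵢ + α·Naᵢ) = Kₒ + α·Naₒ → α = (3.6099·128.0 − 4.14) / (125.0 − 3.6099·13.8)
α = (462.1 − 4.14) / (125.0 − 49.82) = 457.9/75.18 = 6.091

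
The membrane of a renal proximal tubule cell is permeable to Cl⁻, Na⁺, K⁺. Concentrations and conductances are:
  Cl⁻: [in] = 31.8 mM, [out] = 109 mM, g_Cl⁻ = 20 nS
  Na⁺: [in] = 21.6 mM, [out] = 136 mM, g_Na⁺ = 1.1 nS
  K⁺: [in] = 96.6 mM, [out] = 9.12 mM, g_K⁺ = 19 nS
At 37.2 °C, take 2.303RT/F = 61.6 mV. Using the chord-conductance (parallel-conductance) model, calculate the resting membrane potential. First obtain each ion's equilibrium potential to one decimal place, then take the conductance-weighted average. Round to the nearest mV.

E_Cl⁻ = (61.6/-1)·log₁₀(109/31.8) = -33.0 mV
E_Na⁺ = (61.6/1)·log₁₀(136/21.6) = 49.2 mV
E_K⁺ = (61.6/1)·log₁₀(9.12/96.6) = -63.1 mV
Vm = (Σ gᵢEᵢ)/(Σ gᵢ) = (20·-33.0 + 1.1·49.2 + 19·-63.1) / (20 + 1.1 + 19)
= -1804.78 / 40.1 = -45.01 mV

-45 mV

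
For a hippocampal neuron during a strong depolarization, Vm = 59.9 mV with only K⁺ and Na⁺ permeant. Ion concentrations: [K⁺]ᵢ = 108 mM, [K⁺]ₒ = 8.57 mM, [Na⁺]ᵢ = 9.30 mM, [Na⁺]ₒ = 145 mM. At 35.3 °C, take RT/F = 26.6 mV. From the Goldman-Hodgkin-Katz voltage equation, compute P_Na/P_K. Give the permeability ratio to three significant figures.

18.0

Let α = P_Na/P_K. GHK: Vm = 26.6·ln[(Kₒ + α·Naₒ)/(Kᵢ + α·Naᵢ)].
e^(Vm/26.6) = e^(59.9/26.6) = 9.5056
So 9.5056·(Kᵢ + α·Naᵢ) = Kₒ + α·Naₒ → α = (9.5056·108.0 − 8.57) / (145.0 − 9.5056·9.3)
α = (1027 − 8.57) / (145.0 − 88.4) = 1018/56.6 = 17.99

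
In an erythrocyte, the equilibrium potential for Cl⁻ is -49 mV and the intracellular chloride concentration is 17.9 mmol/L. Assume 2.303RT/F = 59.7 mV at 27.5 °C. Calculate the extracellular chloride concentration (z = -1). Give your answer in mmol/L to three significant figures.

118 mmol/L

Nernst: E = (59.7/-1) · log₁₀([out]/[in]), so log₁₀([out]/[in]) = -49.0 × -1 / 59.7 = 0.8208.
[out]/[in] = 10^(0.8208) = 6.619.
[out] = 6.619 × 17.9 = 118.5 mmol/L.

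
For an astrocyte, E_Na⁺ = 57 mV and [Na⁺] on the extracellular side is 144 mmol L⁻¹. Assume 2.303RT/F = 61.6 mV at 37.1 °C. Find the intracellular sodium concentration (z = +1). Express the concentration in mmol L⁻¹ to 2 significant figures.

17 mmol L⁻¹

Nernst: E = (61.6/1) · log₁₀([out]/[in]), so log₁₀([out]/[in]) = 57.0 × 1 / 61.6 = 0.9253.
[out]/[in] = 10^(0.9253) = 8.42.
[in] = 144 / 8.42 = 17.1 mmol L⁻¹.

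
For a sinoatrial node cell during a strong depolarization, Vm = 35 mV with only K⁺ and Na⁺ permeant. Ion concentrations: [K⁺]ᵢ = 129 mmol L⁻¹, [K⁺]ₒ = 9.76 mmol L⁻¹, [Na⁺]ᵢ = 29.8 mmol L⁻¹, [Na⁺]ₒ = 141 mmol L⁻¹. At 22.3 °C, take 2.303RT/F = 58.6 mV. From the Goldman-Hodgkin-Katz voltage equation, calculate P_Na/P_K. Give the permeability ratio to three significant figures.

Let α = P_Na/P_K. GHK: Vm = 58.6·log₁₀[(Kₒ + α·Naₒ)/(Kᵢ + α·Naᵢ)].
10^(Vm/58.6) = 10^(35.0/58.6) = 3.9561
So 3.9561·(Kᵢ + α·Naᵢ) = Kₒ + α·Naₒ → α = (3.9561·129.0 − 9.76) / (141.0 − 3.9561·29.8)
α = (510.3 − 9.76) / (141.0 − 117.9) = 500.6/23.11 = 21.66

21.7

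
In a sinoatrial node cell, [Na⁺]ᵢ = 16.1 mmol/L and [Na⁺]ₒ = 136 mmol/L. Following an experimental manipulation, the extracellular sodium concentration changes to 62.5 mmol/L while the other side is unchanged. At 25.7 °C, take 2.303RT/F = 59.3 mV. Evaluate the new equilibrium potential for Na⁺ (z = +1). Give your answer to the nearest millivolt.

After the shift: [Na⁺]_out = 62.5, [Na⁺]_in = 16.1 mmol/L.
E_new = (59.3/1)·log₁₀(62.5/16.1) = 59.30 · (0.5891) = 34.93 mV

35 mV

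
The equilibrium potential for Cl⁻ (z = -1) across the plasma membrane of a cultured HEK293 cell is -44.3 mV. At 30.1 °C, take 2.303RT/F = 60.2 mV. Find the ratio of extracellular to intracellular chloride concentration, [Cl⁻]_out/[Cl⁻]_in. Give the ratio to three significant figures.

log₁₀([out]/[in]) = E·z/(60.2) = -44.3 × -1 / 60.2 = 0.7359
[out]/[in] = 10^(0.7359) = 5.444

5.44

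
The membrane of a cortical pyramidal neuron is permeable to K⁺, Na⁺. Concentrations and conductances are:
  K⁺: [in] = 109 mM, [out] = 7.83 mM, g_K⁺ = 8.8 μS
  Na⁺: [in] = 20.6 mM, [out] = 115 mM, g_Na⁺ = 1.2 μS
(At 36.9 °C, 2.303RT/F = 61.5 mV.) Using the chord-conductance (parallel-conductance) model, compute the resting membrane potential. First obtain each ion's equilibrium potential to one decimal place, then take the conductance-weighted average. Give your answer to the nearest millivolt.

E_K⁺ = (61.5/1)·log₁₀(7.83/109) = -70.3 mV
E_Na⁺ = (61.5/1)·log₁₀(115/20.6) = 45.9 mV
Vm = (Σ gᵢEᵢ)/(Σ gᵢ) = (8.8·-70.3 + 1.2·45.9) / (8.8 + 1.2)
= -563.56 / 10 = -56.36 mV

-56 mV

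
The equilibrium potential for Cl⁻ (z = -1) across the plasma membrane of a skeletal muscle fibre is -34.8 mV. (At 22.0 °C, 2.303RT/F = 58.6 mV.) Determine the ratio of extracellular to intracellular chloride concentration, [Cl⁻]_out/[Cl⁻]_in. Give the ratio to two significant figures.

3.9

log₁₀([out]/[in]) = E·z/(58.6) = -34.8 × -1 / 58.6 = 0.5939
[out]/[in] = 10^(0.5939) = 3.925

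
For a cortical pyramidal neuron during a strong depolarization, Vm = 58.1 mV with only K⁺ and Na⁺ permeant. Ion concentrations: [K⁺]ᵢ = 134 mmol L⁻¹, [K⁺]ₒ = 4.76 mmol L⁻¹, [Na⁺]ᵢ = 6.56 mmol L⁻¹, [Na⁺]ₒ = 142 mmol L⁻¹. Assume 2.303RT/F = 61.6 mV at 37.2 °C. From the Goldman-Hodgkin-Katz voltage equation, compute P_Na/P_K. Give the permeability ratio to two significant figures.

Let α = P_Na/P_K. GHK: Vm = 61.6·log₁₀[(Kₒ + α·Naₒ)/(Kᵢ + α·Naᵢ)].
10^(Vm/61.6) = 10^(58.1/61.6) = 8.7737
So 8.7737·(Kᵢ + α·Naᵢ) = Kₒ + α·Naₒ → α = (8.7737·134.0 − 4.76) / (142.0 − 8.7737·6.56)
α = (1176 − 4.76) / (142.0 − 57.56) = 1171/84.44 = 13.87

14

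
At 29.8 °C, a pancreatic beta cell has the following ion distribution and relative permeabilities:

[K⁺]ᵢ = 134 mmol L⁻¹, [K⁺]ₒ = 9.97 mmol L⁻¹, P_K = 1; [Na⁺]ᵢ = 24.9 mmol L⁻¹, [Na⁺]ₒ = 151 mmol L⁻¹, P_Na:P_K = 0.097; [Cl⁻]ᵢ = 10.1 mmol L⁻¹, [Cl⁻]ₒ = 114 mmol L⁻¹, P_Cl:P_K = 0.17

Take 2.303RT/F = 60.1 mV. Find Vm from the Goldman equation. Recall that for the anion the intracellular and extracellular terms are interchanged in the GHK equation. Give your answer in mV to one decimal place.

-46.4 mV

Vm = 60.1 · log₁₀[(Σ P·[cation]ₒ + Σ P·[anion]ᵢ) / (Σ P·[cation]ᵢ + Σ P·[anion]ₒ)]
Numerator = 1×9.97 + 0.097×151 + 0.17×10.1 = 26.33
Denominator = 1×134 + 0.097×24.9 + 0.17×114 = 155.8
Vm = 60.1 · log₁₀(0.16903) = 60.1 × (-0.7720) = -46.40 mV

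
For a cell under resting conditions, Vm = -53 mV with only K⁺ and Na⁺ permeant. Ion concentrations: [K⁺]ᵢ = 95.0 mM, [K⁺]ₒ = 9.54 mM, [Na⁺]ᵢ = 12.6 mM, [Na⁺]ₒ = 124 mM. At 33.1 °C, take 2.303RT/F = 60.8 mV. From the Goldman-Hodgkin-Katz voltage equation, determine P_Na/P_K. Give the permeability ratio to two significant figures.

0.026

Let α = P_Na/P_K. GHK: Vm = 60.8·log₁₀[(Kₒ + α·Naₒ)/(Kᵢ + α·Naᵢ)].
10^(Vm/60.8) = 10^(-53.0/60.8) = 0.13437
So 0.13437·(Kᵢ + α·Naᵢ) = Kₒ + α·Naₒ → α = (0.13437·95.0 − 9.54) / (124.0 − 0.13437·12.6)
α = (12.76 − 9.54) / (124.0 − 1.693) = 3.225/122.3 = 0.02637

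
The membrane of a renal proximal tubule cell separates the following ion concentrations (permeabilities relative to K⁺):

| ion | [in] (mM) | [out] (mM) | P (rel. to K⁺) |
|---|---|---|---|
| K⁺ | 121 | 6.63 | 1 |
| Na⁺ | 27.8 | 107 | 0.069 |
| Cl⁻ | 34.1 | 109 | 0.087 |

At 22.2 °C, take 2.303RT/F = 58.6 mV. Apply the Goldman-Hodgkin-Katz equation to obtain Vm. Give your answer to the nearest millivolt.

-52 mV

Vm = 58.6 · log₁₀[(Σ P·[cation]ₒ + Σ P·[anion]ᵢ) / (Σ P·[cation]ᵢ + Σ P·[anion]ₒ)]
Numerator = 1×6.63 + 0.069×107 + 0.087×34.1 = 16.98
Denominator = 1×121 + 0.069×27.8 + 0.087×109 = 132.4
Vm = 58.6 · log₁₀(0.12824) = 58.6 × (-0.8920) = -52.27 mV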